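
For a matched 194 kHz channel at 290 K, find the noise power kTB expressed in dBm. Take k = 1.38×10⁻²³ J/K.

P_n = kTB = 1.38×10⁻²³ × 290 × 1.94×10⁵ = 7.76×10⁻¹⁶ W
In dBm: 10 log₁₀(7.76×10⁻¹⁶ / 10⁻³) = −121.1 dBm

−121.1 dBm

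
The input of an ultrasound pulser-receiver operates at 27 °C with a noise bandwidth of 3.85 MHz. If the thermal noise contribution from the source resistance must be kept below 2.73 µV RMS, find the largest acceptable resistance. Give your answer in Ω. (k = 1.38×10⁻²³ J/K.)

T = 27 °C + 273.15 = 300.15 K
Johnson–Nyquist: V_n = √(4kTRB) ⇒ R = V_n² / (4kTB)
4kTB = 4 × 1.38×10⁻²³ × 300.15 × 3.85×10⁶ = 6.38×10⁻¹⁴
R = (2.73×10⁻⁶)² / 6.38×10⁻¹⁴ = 1.17×10² Ω = 117 Ω

117 Ω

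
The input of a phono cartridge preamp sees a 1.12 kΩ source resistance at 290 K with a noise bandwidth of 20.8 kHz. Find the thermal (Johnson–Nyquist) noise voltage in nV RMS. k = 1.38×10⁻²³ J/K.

611 nV

V_n = √(4kTRB)
4kTRB = 4 × 1.38×10⁻²³ × 290 × 1.12×10³ × 2.08×10⁴ = 3.73×10⁻¹³ V²
V_n = √(3.73×10⁻¹³) = 6.11×10⁻⁷ V = 611 nV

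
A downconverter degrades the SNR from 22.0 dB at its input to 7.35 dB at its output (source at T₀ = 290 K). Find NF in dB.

NF (dB) = SNR_in(dB) − SNR_out(dB) when the source is at T₀
NF = 22.0 − 7.35 = 14.65 dB

14.65 dB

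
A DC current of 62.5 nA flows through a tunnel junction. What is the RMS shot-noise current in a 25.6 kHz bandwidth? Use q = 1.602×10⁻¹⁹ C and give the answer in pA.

I_n = √(2qI·B)
2qI·B = 2 × 1.602×10⁻¹⁹ × 6.25×10⁻⁸ × 2.56×10⁴ = 5.13×10⁻²² A²
I_n = √(5.13×10⁻²²) = 2.26×10⁻¹¹ A = 22.6 pA

22.6 pA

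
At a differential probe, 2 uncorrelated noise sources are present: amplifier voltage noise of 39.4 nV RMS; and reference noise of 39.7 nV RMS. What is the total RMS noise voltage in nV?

55.9 nV

Uncorrelated sources add in power (mean-square): V_tot = √(ΣV_i²)
V_tot = √[(3.94×10⁻⁸)² + (3.97×10⁻⁸)²] = 5.59×10⁻⁸ V = 55.9 nV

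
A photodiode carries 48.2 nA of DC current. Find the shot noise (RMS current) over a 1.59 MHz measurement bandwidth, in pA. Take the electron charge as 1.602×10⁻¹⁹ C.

I_n = √(2qI·B)
2qI·B = 2 × 1.602×10⁻¹⁹ × 4.82×10⁻⁸ × 1.59×10⁶ = 2.46×10⁻²⁰ A²
I_n = √(2.46×10⁻²⁰) = 1.57×10⁻¹⁰ A = 157 pA

157 pA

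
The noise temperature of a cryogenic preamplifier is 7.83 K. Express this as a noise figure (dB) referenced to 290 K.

0.116 dB

F = 1 + T_e/T₀ = 1 + 7.83/290 = 1.027
NF = 10 log₁₀(1.027) = 0.116 dB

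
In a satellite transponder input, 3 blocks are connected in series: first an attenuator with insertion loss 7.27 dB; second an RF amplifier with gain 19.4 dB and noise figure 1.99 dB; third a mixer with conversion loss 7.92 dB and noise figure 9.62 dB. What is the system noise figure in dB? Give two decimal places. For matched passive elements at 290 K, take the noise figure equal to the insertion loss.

9.51 dB

Convert to linear (a loss of L dB is a gain of −L dB): F_i = 10^(NF_i/10), G_i = 10^(G_i,dB/10)
  Stage 1: F_1 = 10^(7.27/10) = 5.333, G_1 = 10^(−7.27/10) = 0.1875
  Stage 2: F_2 = 10^(1.99/10) = 1.581, G_2 = 10^(19.4/10) = 87.10
  Stage 3: F_3 = 10^(9.62/10) = 9.162, G_3 = 10^(−7.92/10) = 0.1614
Friis cascade:
  F = 5.333 + (1.581 − 1)/0.1875 + (9.162 − 1)/16.33 = 8.933
NF = 10 log₁₀(8.933) = 9.51 dB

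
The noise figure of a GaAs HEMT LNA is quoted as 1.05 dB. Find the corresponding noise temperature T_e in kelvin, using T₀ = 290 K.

79.3 K

F = 10^(1.05/10) = 1.2735
T_e = (F − 1)·T₀ = (1.2735 − 1) × 290 = 79.3 K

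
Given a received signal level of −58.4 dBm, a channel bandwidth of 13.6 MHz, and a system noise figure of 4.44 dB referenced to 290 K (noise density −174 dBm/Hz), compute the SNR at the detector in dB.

39.8 dB

Noise floor: N = −174 + 10 log₁₀(B) + NF
10 log₁₀(1.36×10⁷) = 71.34 dB
N = −174 + 71.34 + 4.44 = −98.22 dBm
SNR = P_sig − N = −58.4 − (−98.22) = 39.82 dB → 39.8 dB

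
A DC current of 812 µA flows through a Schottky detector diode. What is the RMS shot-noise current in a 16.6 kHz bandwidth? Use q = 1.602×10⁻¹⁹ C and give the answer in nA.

I_n = √(2qI·B)
2qI·B = 2 × 1.602×10⁻¹⁹ × 8.12×10⁻⁴ × 1.66×10⁴ = 4.32×10⁻¹⁸ A²
I_n = √(4.32×10⁻¹⁸) = 2.08×10⁻⁹ A = 2.08 nA

2.08 nA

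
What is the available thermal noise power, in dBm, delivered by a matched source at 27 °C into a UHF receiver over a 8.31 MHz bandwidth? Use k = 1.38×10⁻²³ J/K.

−104.6 dBm

T = 27 °C + 273.15 = 300.15 K
P_n = kTB = 1.38×10⁻²³ × 300.15 × 8.31×10⁶ = 3.44×10⁻¹⁴ W
In dBm: 10 log₁₀(3.44×10⁻¹⁴ / 10⁻³) = −104.6 dBm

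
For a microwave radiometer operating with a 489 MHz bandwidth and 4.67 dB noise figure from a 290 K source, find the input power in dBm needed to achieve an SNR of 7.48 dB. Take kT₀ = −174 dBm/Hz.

−75.0 dBm

Sensitivity = −174 + 10 log₁₀(B) + NF + SNR_min
= −174 + 86.89 + 4.67 + 7.48
= −74.96 dBm → −75.0 dBm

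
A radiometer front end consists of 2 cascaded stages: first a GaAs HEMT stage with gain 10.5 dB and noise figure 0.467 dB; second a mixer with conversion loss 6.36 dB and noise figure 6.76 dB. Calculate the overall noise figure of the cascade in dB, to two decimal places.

Convert to linear (a loss of L dB is a gain of −L dB): F_i = 10^(NF_i/10), G_i = 10^(G_i,dB/10)
  Stage 1: F_1 = 10^(0.467/10) = 1.114, G_1 = 10^(10.5/10) = 11.22
  Stage 2: F_2 = 10^(6.76/10) = 4.742, G_2 = 10^(−6.36/10) = 0.2312
Friis cascade:
  F = 1.114 + (4.742 − 1)/11.22 = 1.447
NF = 10 log₁₀(1.447) = 1.60 dB

1.60 dB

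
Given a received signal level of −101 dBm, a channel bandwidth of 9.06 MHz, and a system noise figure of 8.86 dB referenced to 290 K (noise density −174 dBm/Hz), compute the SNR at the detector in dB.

−5.4 dB

Noise floor: N = −174 + 10 log₁₀(B) + NF
10 log₁₀(9.06×10⁶) = 69.57 dB
N = −174 + 69.57 + 8.86 = −95.57 dBm
SNR = P_sig − N = −101 − (−95.57) = −5.43 dB → −5.4 dB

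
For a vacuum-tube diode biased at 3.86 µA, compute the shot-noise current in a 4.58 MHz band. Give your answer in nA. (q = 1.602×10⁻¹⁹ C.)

2.38 nA

I_n = √(2qI·B)
2qI·B = 2 × 1.602×10⁻¹⁹ × 3.86×10⁻⁶ × 4.58×10⁶ = 5.66×10⁻¹⁸ A²
I_n = √(5.66×10⁻¹⁸) = 2.38×10⁻⁹ A = 2.38 nA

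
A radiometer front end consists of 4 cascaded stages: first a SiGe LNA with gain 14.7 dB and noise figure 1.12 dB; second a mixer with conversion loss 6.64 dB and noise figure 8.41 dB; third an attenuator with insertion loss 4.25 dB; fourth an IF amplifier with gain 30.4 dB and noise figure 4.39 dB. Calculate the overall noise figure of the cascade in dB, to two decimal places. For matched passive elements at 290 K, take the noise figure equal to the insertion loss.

Convert to linear (a loss of L dB is a gain of −L dB): F_i = 10^(NF_i/10), G_i = 10^(G_i,dB/10)
  Stage 1: F_1 = 10^(1.12/10) = 1.294, G_1 = 10^(14.7/10) = 29.51
  Stage 2: F_2 = 10^(8.41/10) = 6.934, G_2 = 10^(−6.64/10) = 0.2168
  Stage 3: F_3 = 10^(4.25/10) = 2.661, G_3 = 10^(−4.25/10) = 0.3758
  Stage 4: F_4 = 10^(4.39/10) = 2.748, G_4 = 10^(30.4/10) = 1096
Friis cascade:
  F = 1.294 + (6.934 − 1)/29.51 + (2.661 − 1)/6.397 + (2.748 − 1)/2.404 = 2.482
NF = 10 log₁₀(2.482) = 3.95 dB

3.95 dB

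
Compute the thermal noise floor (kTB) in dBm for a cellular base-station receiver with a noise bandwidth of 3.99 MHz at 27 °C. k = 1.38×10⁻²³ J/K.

−107.8 dBm

T = 27 °C + 273.15 = 300.15 K
P_n = kTB = 1.38×10⁻²³ × 300.15 × 3.99×10⁶ = 1.65×10⁻¹⁴ W
In dBm: 10 log₁₀(1.65×10⁻¹⁴ / 10⁻³) = −107.8 dBm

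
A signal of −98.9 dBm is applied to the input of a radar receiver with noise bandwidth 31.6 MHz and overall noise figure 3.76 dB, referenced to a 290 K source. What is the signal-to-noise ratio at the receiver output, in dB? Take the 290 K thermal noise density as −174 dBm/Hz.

−3.7 dB

Noise floor: N = −174 + 10 log₁₀(B) + NF
10 log₁₀(3.16×10⁷) = 75 dB
N = −174 + 75 + 3.76 = −95.24 dBm
SNR = P_sig − N = −98.9 − (−95.24) = −3.66 dB → −3.7 dB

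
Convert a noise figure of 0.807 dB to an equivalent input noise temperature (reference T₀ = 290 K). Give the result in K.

59.2 K

F = 10^(0.807/10) = 1.2042
T_e = (F − 1)·T₀ = (1.2042 − 1) × 290 = 59.2 K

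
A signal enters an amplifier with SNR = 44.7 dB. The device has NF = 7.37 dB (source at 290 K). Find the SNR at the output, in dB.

37.33 dB

By definition F = SNR_in/SNR_out, so in dB: SNR_out = SNR_in − NF
SNR_out = 44.7 − 7.37 = 37.33 dB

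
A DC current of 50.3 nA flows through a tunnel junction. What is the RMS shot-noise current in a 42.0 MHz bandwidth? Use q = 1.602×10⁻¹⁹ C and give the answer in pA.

823 pA

I_n = √(2qI·B)
2qI·B = 2 × 1.602×10⁻¹⁹ × 5.03×10⁻⁸ × 4.20×10⁷ = 6.77×10⁻¹⁹ A²
I_n = √(6.77×10⁻¹⁹) = 8.23×10⁻¹⁰ A = 823 pA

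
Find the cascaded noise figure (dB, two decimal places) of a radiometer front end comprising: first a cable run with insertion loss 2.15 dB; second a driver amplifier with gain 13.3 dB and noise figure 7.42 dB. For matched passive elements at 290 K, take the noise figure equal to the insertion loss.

9.57 dB

Convert to linear (a loss of L dB is a gain of −L dB): F_i = 10^(NF_i/10), G_i = 10^(G_i,dB/10)
  Stage 1: F_1 = 10^(2.15/10) = 1.641, G_1 = 10^(−2.15/10) = 0.6095
  Stage 2: F_2 = 10^(7.42/10) = 5.521, G_2 = 10^(13.3/10) = 21.38
Friis cascade:
  F = 1.641 + (5.521 − 1)/0.6095 = 9.057
NF = 10 log₁₀(9.057) = 9.57 dB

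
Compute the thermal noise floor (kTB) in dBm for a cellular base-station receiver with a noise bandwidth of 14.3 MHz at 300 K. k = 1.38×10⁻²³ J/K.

−102.3 dBm

P_n = kTB = 1.38×10⁻²³ × 300 × 1.43×10⁷ = 5.92×10⁻¹⁴ W
In dBm: 10 log₁₀(5.92×10⁻¹⁴ / 10⁻³) = −102.3 dBm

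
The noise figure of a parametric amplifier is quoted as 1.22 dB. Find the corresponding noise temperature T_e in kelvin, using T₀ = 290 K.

94.1 K

F = 10^(1.22/10) = 1.32434
T_e = (F − 1)·T₀ = (1.32434 − 1) × 290 = 94.1 K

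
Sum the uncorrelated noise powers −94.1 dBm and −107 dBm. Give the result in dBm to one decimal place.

−93.9 dBm

Convert to linear, add, convert back:
P₁ = 3.89×10⁻¹³ W, P₂ = 2.00×10⁻¹⁴ W
P_tot = 4.09×10⁻¹³ W → 10 log₁₀(P_tot / 10⁻³) = −93.9 dBm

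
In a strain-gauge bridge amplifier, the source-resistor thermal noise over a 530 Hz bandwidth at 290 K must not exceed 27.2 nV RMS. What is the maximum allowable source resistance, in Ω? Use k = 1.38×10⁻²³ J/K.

Johnson–Nyquist: V_n = √(4kTRB) ⇒ R = V_n² / (4kTB)
4kTB = 4 × 1.38×10⁻²³ × 290 × 5.30×10² = 8.48×10⁻¹⁸
R = (2.72×10⁻⁸)² / 8.48×10⁻¹⁸ = 8.72×10¹ Ω = 87.2 Ω

87.2 Ω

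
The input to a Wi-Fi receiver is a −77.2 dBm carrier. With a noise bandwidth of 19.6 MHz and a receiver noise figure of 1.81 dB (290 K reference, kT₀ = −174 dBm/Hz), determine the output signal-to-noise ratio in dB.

22.1 dB

Noise floor: N = −174 + 10 log₁₀(B) + NF
10 log₁₀(1.96×10⁷) = 72.92 dB
N = −174 + 72.92 + 1.81 = −99.27 dBm
SNR = P_sig − N = −77.2 − (−99.27) = 22.07 dB → 22.1 dB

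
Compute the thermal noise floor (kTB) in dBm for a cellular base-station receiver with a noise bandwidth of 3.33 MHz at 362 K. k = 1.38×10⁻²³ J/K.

−107.8 dBm

P_n = kTB = 1.38×10⁻²³ × 362 × 3.33×10⁶ = 1.66×10⁻¹⁴ W
In dBm: 10 log₁₀(1.66×10⁻¹⁴ / 10⁻³) = −107.8 dBm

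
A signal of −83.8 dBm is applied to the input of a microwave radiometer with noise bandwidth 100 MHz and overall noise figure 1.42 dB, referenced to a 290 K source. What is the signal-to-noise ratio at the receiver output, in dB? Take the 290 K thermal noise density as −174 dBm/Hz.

8.8 dB

Noise floor: N = −174 + 10 log₁₀(B) + NF
10 log₁₀(1.00×10⁸) = 80 dB
N = −174 + 80 + 1.42 = −92.58 dBm
SNR = P_sig − N = −83.8 − (−92.58) = 8.78 dB → 8.8 dB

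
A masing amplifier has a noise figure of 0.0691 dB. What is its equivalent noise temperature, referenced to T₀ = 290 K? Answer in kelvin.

F = 10^(0.0691/10) = 1.01604
T_e = (F − 1)·T₀ = (1.01604 − 1) × 290 = 4.65 K

4.65 K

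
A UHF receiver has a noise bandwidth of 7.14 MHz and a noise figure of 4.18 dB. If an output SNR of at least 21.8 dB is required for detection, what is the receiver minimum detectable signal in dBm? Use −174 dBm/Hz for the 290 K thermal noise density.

−79.5 dBm

Sensitivity = −174 + 10 log₁₀(B) + NF + SNR_min
= −174 + 68.54 + 4.18 + 21.8
= −79.48 dBm → −79.5 dBm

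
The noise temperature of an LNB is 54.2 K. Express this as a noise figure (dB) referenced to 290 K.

F = 1 + T_e/T₀ = 1 + 54.2/290 = 1.1869
NF = 10 log₁₀(1.1869) = 0.744 dB

0.744 dB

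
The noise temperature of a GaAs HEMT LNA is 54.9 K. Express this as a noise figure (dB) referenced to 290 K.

0.753 dB

F = 1 + T_e/T₀ = 1 + 54.9/290 = 1.18931
NF = 10 log₁₀(1.18931) = 0.753 dB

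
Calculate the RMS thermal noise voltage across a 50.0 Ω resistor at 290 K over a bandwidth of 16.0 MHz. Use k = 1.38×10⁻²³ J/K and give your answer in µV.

V_n = √(4kTRB)
4kTRB = 4 × 1.38×10⁻²³ × 290 × 5.00×10¹ × 1.60×10⁷ = 1.28×10⁻¹¹ V²
V_n = √(1.28×10⁻¹¹) = 3.58×10⁻⁶ V = 3.58 µV

3.58 µV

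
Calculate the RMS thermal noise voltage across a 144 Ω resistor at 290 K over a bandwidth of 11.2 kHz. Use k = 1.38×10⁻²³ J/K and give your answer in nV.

V_n = √(4kTRB)
4kTRB = 4 × 1.38×10⁻²³ × 290 × 1.44×10² × 1.12×10⁴ = 2.58×10⁻¹⁴ V²
V_n = √(2.58×10⁻¹⁴) = 1.61×10⁻⁷ V = 161 nV

161 nV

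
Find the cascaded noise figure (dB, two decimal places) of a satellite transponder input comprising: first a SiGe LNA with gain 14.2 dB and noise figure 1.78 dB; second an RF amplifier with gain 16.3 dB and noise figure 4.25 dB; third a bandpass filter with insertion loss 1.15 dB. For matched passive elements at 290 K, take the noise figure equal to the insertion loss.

Convert to linear (a loss of L dB is a gain of −L dB): F_i = 10^(NF_i/10), G_i = 10^(G_i,dB/10)
  Stage 1: F_1 = 10^(1.78/10) = 1.507, G_1 = 10^(14.2/10) = 26.30
  Stage 2: F_2 = 10^(4.25/10) = 2.661, G_2 = 10^(16.3/10) = 42.66
  Stage 3: F_3 = 10^(1.15/10) = 1.303, G_3 = 10^(−1.15/10) = 0.7674
Friis cascade:
  F = 1.507 + (2.661 − 1)/26.30 + (1.303 − 1)/1122 = 1.570
NF = 10 log₁₀(1.570) = 1.96 dB

1.96 dB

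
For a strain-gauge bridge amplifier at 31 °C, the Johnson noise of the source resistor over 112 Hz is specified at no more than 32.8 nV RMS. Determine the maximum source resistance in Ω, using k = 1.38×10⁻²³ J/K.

T = 31 °C + 273.15 = 304.15 K
Johnson–Nyquist: V_n = √(4kTRB) ⇒ R = V_n² / (4kTB)
4kTB = 4 × 1.38×10⁻²³ × 304.15 × 1.12×10² = 1.88×10⁻¹⁸
R = (3.28×10⁻⁸)² / 1.88×10⁻¹⁸ = 5.72×10² Ω = 572 Ω

572 Ω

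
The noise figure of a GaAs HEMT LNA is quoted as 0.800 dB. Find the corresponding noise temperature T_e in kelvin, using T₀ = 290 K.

58.7 K

F = 10^(0.800/10) = 1.20226
T_e = (F − 1)·T₀ = (1.20226 − 1) × 290 = 58.7 K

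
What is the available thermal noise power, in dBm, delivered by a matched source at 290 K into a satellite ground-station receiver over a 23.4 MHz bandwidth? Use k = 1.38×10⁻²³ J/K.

P_n = kTB = 1.38×10⁻²³ × 290 × 2.34×10⁷ = 9.36×10⁻¹⁴ W
In dBm: 10 log₁₀(9.36×10⁻¹⁴ / 10⁻³) = −100.3 dBm

−100.3 dBm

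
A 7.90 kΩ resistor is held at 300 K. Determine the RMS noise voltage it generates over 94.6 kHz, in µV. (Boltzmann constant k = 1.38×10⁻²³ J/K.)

V_n = √(4kTRB)
4kTRB = 4 × 1.38×10⁻²³ × 300 × 7.90×10³ × 9.46×10⁴ = 1.24×10⁻¹¹ V²
V_n = √(1.24×10⁻¹¹) = 3.52×10⁻⁶ V = 3.52 µV

3.52 µV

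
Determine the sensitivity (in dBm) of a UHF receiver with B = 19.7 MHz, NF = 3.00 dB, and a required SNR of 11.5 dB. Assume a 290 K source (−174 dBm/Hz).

Sensitivity = −174 + 10 log₁₀(B) + NF + SNR_min
= −174 + 72.94 + 3.00 + 11.5
= −86.56 dBm → −86.6 dBm

−86.6 dBm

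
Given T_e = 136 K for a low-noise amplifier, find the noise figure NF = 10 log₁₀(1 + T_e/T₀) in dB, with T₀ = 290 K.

F = 1 + T_e/T₀ = 1 + 136/290 = 1.46897
NF = 10 log₁₀(1.46897) = 1.67 dB

1.67 dB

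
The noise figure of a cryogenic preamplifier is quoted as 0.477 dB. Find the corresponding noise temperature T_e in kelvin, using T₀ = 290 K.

33.7 K

F = 10^(0.477/10) = 1.11609
T_e = (F − 1)·T₀ = (1.11609 − 1) × 290 = 33.7 K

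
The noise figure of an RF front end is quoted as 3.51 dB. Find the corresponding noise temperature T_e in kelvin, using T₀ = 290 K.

361 K

F = 10^(3.51/10) = 2.24388
T_e = (F − 1)·T₀ = (2.24388 − 1) × 290 = 361 K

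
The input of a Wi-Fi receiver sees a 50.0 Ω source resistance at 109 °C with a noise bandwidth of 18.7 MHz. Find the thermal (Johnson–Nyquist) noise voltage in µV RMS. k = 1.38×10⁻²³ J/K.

T = 109 °C + 273.15 = 382.15 K
V_n = √(4kTRB)
4kTRB = 4 × 1.38×10⁻²³ × 382.15 × 5.00×10¹ × 1.87×10⁷ = 1.97×10⁻¹¹ V²
V_n = √(1.97×10⁻¹¹) = 4.44×10⁻⁶ V = 4.44 µV

4.44 µV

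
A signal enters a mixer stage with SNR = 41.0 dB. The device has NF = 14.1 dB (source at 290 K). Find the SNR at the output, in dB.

26.9 dB

By definition F = SNR_in/SNR_out, so in dB: SNR_out = SNR_in − NF
SNR_out = 41.0 − 14.1 = 26.9 dB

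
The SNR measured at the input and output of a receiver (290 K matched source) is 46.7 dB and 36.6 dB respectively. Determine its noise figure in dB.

10.1 dB

NF (dB) = SNR_in(dB) − SNR_out(dB) when the source is at T₀
NF = 46.7 − 36.6 = 10.1 dB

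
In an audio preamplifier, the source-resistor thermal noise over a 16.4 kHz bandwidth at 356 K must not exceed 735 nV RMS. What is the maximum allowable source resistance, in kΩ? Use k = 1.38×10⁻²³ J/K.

1.68 kΩ

Johnson–Nyquist: V_n = √(4kTRB) ⇒ R = V_n² / (4kTB)
4kTB = 4 × 1.38×10⁻²³ × 356 × 1.64×10⁴ = 3.22×10⁻¹⁶
R = (7.35×10⁻⁷)² / 3.22×10⁻¹⁶ = 1.68×10³ Ω = 1.68 kΩ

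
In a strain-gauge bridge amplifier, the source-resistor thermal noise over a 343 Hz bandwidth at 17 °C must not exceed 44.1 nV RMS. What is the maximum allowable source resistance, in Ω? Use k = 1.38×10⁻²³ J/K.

354 Ω

T = 17 °C + 273.15 = 290.15 K
Johnson–Nyquist: V_n = √(4kTRB) ⇒ R = V_n² / (4kTB)
4kTB = 4 × 1.38×10⁻²³ × 290.15 × 3.43×10² = 5.49×10⁻¹⁸
R = (4.41×10⁻⁸)² / 5.49×10⁻¹⁸ = 3.54×10² Ω = 354 Ω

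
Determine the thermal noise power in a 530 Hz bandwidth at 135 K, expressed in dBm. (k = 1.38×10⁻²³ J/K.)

P_n = kTB = 1.38×10⁻²³ × 135 × 5.30×10² = 9.87×10⁻¹⁹ W
In dBm: 10 log₁₀(9.87×10⁻¹⁹ / 10⁻³) = −150.1 dBm

−150.1 dBm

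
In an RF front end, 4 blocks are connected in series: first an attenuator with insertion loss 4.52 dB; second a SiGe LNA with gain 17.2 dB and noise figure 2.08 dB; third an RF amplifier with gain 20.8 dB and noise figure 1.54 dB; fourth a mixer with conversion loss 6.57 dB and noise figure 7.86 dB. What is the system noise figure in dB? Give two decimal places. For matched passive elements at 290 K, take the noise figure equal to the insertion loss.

Convert to linear (a loss of L dB is a gain of −L dB): F_i = 10^(NF_i/10), G_i = 10^(G_i,dB/10)
  Stage 1: F_1 = 10^(4.52/10) = 2.831, G_1 = 10^(−4.52/10) = 0.3532
  Stage 2: F_2 = 10^(2.08/10) = 1.614, G_2 = 10^(17.2/10) = 52.48
  Stage 3: F_3 = 10^(1.54/10) = 1.426, G_3 = 10^(20.8/10) = 120.2
  Stage 4: F_4 = 10^(7.86/10) = 6.109, G_4 = 10^(−6.57/10) = 0.2203
Friis cascade:
  F = 2.831 + (1.614 − 1)/0.3532 + (1.426 − 1)/18.54 + (6.109 − 1)/2228 = 4.596
NF = 10 log₁₀(4.596) = 6.62 dB

6.62 dB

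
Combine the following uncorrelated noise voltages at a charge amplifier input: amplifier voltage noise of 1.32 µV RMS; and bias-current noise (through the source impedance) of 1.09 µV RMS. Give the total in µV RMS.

1.71 µV

Uncorrelated sources add in power (mean-square): V_tot = √(ΣV_i²)
V_tot = √[(1.32×10⁻⁶)² + (1.09×10⁻⁶)²] = 1.71×10⁻⁶ V = 1.71 µV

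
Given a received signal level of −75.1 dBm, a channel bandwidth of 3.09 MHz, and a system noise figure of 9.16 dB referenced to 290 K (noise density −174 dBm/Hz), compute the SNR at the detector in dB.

24.8 dB

Noise floor: N = −174 + 10 log₁₀(B) + NF
10 log₁₀(3.09×10⁶) = 64.9 dB
N = −174 + 64.9 + 9.16 = −99.94 dBm
SNR = P_sig − N = −75.1 − (−99.94) = 24.84 dB → 24.8 dB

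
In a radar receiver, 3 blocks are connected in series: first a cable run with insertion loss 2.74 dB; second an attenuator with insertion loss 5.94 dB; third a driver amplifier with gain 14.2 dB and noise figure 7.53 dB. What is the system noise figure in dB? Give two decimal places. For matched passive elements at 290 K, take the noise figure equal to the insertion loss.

Convert to linear (a loss of L dB is a gain of −L dB): F_i = 10^(NF_i/10), G_i = 10^(G_i,dB/10)
  Stage 1: F_1 = 10^(2.74/10) = 1.879, G_1 = 10^(−2.74/10) = 0.5321
  Stage 2: F_2 = 10^(5.94/10) = 3.926, G_2 = 10^(−5.94/10) = 0.2547
  Stage 3: F_3 = 10^(7.53/10) = 5.662, G_3 = 10^(14.2/10) = 26.30
Friis cascade:
  F = 1.879 + (3.926 − 1)/0.5321 + (5.662 − 1)/0.1355 = 41.78
NF = 10 log₁₀(41.78) = 16.21 dB

16.21 dB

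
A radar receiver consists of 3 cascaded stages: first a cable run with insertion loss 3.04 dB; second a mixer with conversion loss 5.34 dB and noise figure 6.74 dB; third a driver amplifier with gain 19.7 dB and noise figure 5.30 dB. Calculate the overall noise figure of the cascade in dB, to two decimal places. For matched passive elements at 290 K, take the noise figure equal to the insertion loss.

14.14 dB

Convert to linear (a loss of L dB is a gain of −L dB): F_i = 10^(NF_i/10), G_i = 10^(G_i,dB/10)
  Stage 1: F_1 = 10^(3.04/10) = 2.014, G_1 = 10^(−3.04/10) = 0.4966
  Stage 2: F_2 = 10^(6.74/10) = 4.721, G_2 = 10^(−5.34/10) = 0.2924
  Stage 3: F_3 = 10^(5.30/10) = 3.388, G_3 = 10^(19.7/10) = 93.33
Friis cascade:
  F = 2.014 + (4.721 − 1)/0.4966 + (3.388 − 1)/0.1452 = 25.95
NF = 10 log₁₀(25.95) = 14.14 dB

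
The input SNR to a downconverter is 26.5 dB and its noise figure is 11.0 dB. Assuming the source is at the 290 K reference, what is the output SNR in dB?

By definition F = SNR_in/SNR_out, so in dB: SNR_out = SNR_in − NF
SNR_out = 26.5 − 11.0 = 15.5 dB

15.5 dB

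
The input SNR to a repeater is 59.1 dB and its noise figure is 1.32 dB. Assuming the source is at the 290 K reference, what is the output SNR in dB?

57.78 dB

By definition F = SNR_in/SNR_out, so in dB: SNR_out = SNR_in − NF
SNR_out = 59.1 − 1.32 = 57.78 dB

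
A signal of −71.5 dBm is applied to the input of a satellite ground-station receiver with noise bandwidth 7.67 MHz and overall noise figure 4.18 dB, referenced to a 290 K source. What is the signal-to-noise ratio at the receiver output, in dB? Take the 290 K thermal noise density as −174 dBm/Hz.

29.5 dB

Noise floor: N = −174 + 10 log₁₀(B) + NF
10 log₁₀(7.67×10⁶) = 68.85 dB
N = −174 + 68.85 + 4.18 = −100.97 dBm
SNR = P_sig − N = −71.5 − (−100.97) = 29.47 dB → 29.5 dB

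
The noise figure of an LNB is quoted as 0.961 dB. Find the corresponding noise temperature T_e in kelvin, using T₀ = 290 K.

F = 10^(0.961/10) = 1.24767
T_e = (F − 1)·T₀ = (1.24767 − 1) × 290 = 71.8 K

71.8 K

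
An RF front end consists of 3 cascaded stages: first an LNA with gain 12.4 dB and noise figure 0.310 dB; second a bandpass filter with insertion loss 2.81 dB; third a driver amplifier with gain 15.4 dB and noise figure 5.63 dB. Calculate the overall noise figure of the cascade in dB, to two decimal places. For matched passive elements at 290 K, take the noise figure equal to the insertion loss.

Convert to linear (a loss of L dB is a gain of −L dB): F_i = 10^(NF_i/10), G_i = 10^(G_i,dB/10)
  Stage 1: F_1 = 10^(0.310/10) = 1.074, G_1 = 10^(12.4/10) = 17.38
  Stage 2: F_2 = 10^(2.81/10) = 1.910, G_2 = 10^(−2.81/10) = 0.5236
  Stage 3: F_3 = 10^(5.63/10) = 3.656, G_3 = 10^(15.4/10) = 34.67
Friis cascade:
  F = 1.074 + (1.910 − 1)/17.38 + (3.656 − 1)/9.099 = 1.418
NF = 10 log₁₀(1.418) = 1.52 dB

1.52 dB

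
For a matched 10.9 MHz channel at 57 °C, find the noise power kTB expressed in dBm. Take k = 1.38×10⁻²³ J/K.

T = 57 °C + 273.15 = 330.15 K
P_n = kTB = 1.38×10⁻²³ × 330.15 × 1.09×10⁷ = 4.97×10⁻¹⁴ W
In dBm: 10 log₁₀(4.97×10⁻¹⁴ / 10⁻³) = −103.0 dBm

−103.0 dBm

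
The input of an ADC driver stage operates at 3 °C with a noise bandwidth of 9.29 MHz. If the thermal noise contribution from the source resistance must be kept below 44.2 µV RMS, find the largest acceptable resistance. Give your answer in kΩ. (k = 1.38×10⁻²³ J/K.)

13.8 kΩ

T = 3 °C + 273.15 = 276.15 K
Johnson–Nyquist: V_n = √(4kTRB) ⇒ R = V_n² / (4kTB)
4kTB = 4 × 1.38×10⁻²³ × 276.15 × 9.29×10⁶ = 1.42×10⁻¹³
R = (4.42×10⁻⁵)² / 1.42×10⁻¹³ = 1.38×10⁴ Ω = 13.8 kΩ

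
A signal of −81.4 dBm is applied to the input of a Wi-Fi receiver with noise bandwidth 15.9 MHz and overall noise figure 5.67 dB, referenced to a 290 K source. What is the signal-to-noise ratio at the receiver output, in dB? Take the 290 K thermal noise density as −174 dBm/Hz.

Noise floor: N = −174 + 10 log₁₀(B) + NF
10 log₁₀(1.59×10⁷) = 72.01 dB
N = −174 + 72.01 + 5.67 = −96.32 dBm
SNR = P_sig − N = −81.4 − (−96.32) = 14.92 dB → 14.9 dB

14.9 dB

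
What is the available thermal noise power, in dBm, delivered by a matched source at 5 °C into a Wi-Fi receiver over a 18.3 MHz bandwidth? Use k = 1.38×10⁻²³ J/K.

T = 5 °C + 273.15 = 278.15 K
P_n = kTB = 1.38×10⁻²³ × 278.15 × 1.83×10⁷ = 7.02×10⁻¹⁴ W
In dBm: 10 log₁₀(7.02×10⁻¹⁴ / 10⁻³) = −101.5 dBm

−101.5 dBm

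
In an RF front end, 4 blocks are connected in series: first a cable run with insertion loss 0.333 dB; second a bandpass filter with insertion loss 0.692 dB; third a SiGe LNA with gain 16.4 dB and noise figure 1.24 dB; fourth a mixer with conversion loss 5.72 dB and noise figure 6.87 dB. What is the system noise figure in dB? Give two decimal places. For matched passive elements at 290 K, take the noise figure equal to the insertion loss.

Convert to linear (a loss of L dB is a gain of −L dB): F_i = 10^(NF_i/10), G_i = 10^(G_i,dB/10)
  Stage 1: F_1 = 10^(0.333/10) = 1.080, G_1 = 10^(−0.333/10) = 0.9262
  Stage 2: F_2 = 10^(0.692/10) = 1.173, G_2 = 10^(−0.692/10) = 0.8527
  Stage 3: F_3 = 10^(1.24/10) = 1.330, G_3 = 10^(16.4/10) = 43.65
  Stage 4: F_4 = 10^(6.87/10) = 4.864, G_4 = 10^(−5.72/10) = 0.2679
Friis cascade:
  F = 1.080 + (1.173 − 1)/0.9262 + (1.330 − 1)/0.7898 + (4.864 − 1)/34.47 = 1.797
NF = 10 log₁₀(1.797) = 2.54 dB

2.54 dB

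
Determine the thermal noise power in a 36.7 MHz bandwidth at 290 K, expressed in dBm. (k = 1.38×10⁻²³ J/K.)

−98.3 dBm

P_n = kTB = 1.38×10⁻²³ × 290 × 3.67×10⁷ = 1.47×10⁻¹³ W
In dBm: 10 log₁₀(1.47×10⁻¹³ / 10⁻³) = −98.3 dBm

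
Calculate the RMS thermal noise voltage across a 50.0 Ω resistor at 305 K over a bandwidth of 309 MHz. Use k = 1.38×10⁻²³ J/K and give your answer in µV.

V_n = √(4kTRB)
4kTRB = 4 × 1.38×10⁻²³ × 305 × 5.00×10¹ × 3.09×10⁸ = 2.60×10⁻¹⁰ V²
V_n = √(2.60×10⁻¹⁰) = 1.61×10⁻⁵ V = 16.1 µV

16.1 µV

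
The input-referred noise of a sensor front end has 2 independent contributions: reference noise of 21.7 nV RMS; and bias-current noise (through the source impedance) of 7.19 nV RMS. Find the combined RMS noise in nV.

Uncorrelated sources add in power (mean-square): V_tot = √(ΣV_i²)
V_tot = √[(2.17×10⁻⁸)² + (7.19×10⁻⁹)²] = 2.29×10⁻⁸ V = 22.9 nV

22.9 nV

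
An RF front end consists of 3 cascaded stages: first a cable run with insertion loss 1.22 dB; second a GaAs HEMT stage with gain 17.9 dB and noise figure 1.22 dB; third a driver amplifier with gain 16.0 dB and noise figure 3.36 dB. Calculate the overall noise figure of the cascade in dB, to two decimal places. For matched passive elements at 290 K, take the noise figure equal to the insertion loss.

2.50 dB

Convert to linear (a loss of L dB is a gain of −L dB): F_i = 10^(NF_i/10), G_i = 10^(G_i,dB/10)
  Stage 1: F_1 = 10^(1.22/10) = 1.324, G_1 = 10^(−1.22/10) = 0.7551
  Stage 2: F_2 = 10^(1.22/10) = 1.324, G_2 = 10^(17.9/10) = 61.66
  Stage 3: F_3 = 10^(3.36/10) = 2.168, G_3 = 10^(16.0/10) = 39.81
Friis cascade:
  F = 1.324 + (1.324 − 1)/0.7551 + (2.168 − 1)/46.56 = 1.779
NF = 10 log₁₀(1.779) = 2.50 dB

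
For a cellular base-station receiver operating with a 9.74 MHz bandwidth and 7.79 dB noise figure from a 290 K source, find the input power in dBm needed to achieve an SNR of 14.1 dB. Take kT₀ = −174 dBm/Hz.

−82.2 dBm

Sensitivity = −174 + 10 log₁₀(B) + NF + SNR_min
= −174 + 69.89 + 7.79 + 14.1
= −82.22 dBm → −82.2 dBm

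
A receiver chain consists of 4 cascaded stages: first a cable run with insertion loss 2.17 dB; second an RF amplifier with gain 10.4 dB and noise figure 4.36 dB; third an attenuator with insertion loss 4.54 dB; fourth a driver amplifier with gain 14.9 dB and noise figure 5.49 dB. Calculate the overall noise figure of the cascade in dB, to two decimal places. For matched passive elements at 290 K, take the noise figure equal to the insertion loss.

7.68 dB

Convert to linear (a loss of L dB is a gain of −L dB): F_i = 10^(NF_i/10), G_i = 10^(G_i,dB/10)
  Stage 1: F_1 = 10^(2.17/10) = 1.648, G_1 = 10^(−2.17/10) = 0.6067
  Stage 2: F_2 = 10^(4.36/10) = 2.729, G_2 = 10^(10.4/10) = 10.96
  Stage 3: F_3 = 10^(4.54/10) = 2.844, G_3 = 10^(−4.54/10) = 0.3516
  Stage 4: F_4 = 10^(5.49/10) = 3.540, G_4 = 10^(14.9/10) = 30.90
Friis cascade:
  F = 1.648 + (2.729 − 1)/0.6067 + (2.844 − 1)/6.653 + (3.540 − 1)/2.339 = 5.861
NF = 10 log₁₀(5.861) = 7.68 dB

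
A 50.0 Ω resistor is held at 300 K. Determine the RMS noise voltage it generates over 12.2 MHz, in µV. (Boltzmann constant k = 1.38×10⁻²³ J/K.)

3.18 µV

V_n = √(4kTRB)
4kTRB = 4 × 1.38×10⁻²³ × 300 × 5.00×10¹ × 1.22×10⁷ = 1.01×10⁻¹¹ V²
V_n = √(1.01×10⁻¹¹) = 3.18×10⁻⁶ V = 3.18 µV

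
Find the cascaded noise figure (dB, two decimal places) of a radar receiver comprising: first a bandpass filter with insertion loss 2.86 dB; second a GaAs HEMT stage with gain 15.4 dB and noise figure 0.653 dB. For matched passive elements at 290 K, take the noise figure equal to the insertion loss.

3.51 dB

Convert to linear (a loss of L dB is a gain of −L dB): F_i = 10^(NF_i/10), G_i = 10^(G_i,dB/10)
  Stage 1: F_1 = 10^(2.86/10) = 1.932, G_1 = 10^(−2.86/10) = 0.5176
  Stage 2: F_2 = 10^(0.653/10) = 1.162, G_2 = 10^(15.4/10) = 34.67
Friis cascade:
  F = 1.932 + (1.162 − 1)/0.5176 = 2.245
NF = 10 log₁₀(2.245) = 3.51 dB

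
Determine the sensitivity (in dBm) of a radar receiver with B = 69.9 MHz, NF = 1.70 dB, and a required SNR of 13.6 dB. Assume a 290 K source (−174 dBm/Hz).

−80.3 dBm

Sensitivity = −174 + 10 log₁₀(B) + NF + SNR_min
= −174 + 78.44 + 1.70 + 13.6
= −80.26 dBm → −80.3 dBm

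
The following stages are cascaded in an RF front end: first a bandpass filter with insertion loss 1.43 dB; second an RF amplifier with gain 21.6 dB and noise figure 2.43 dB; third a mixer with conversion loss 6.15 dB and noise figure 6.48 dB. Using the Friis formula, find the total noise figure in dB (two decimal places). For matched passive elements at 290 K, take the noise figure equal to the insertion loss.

Convert to linear (a loss of L dB is a gain of −L dB): F_i = 10^(NF_i/10), G_i = 10^(G_i,dB/10)
  Stage 1: F_1 = 10^(1.43/10) = 1.390, G_1 = 10^(−1.43/10) = 0.7194
  Stage 2: F_2 = 10^(2.43/10) = 1.750, G_2 = 10^(21.6/10) = 144.5
  Stage 3: F_3 = 10^(6.48/10) = 4.446, G_3 = 10^(−6.15/10) = 0.2427
Friis cascade:
  F = 1.390 + (1.750 − 1)/0.7194 + (4.446 − 1)/104.0 = 2.465
NF = 10 log₁₀(2.465) = 3.92 dB

3.92 dB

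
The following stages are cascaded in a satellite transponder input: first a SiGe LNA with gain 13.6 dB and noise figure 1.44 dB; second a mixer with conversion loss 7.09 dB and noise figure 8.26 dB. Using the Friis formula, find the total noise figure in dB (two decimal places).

2.15 dB

Convert to linear (a loss of L dB is a gain of −L dB): F_i = 10^(NF_i/10), G_i = 10^(G_i,dB/10)
  Stage 1: F_1 = 10^(1.44/10) = 1.393, G_1 = 10^(13.6/10) = 22.91
  Stage 2: F_2 = 10^(8.26/10) = 6.699, G_2 = 10^(−7.09/10) = 0.1954
Friis cascade:
  F = 1.393 + (6.699 − 1)/22.91 = 1.642
NF = 10 log₁₀(1.642) = 2.15 dB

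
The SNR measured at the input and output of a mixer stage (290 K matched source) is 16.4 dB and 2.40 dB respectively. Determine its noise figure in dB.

NF (dB) = SNR_in(dB) − SNR_out(dB) when the source is at T₀
NF = 16.4 − 2.40 = 14.00 dB

14.00 dB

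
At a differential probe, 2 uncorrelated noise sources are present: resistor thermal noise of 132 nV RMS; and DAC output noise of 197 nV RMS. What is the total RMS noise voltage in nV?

Uncorrelated sources add in power (mean-square): V_tot = √(ΣV_i²)
V_tot = √[(1.32×10⁻⁷)² + (1.97×10⁻⁷)²] = 2.37×10⁻⁷ V = 237 nV

237 nV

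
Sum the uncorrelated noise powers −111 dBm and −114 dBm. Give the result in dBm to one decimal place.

−109.2 dBm

Convert to linear, add, convert back:
P₁ = 7.94×10⁻¹⁵ W, P₂ = 3.98×10⁻¹⁵ W
P_tot = 1.19×10⁻¹⁴ W → 10 log₁₀(P_tot / 10⁻³) = −109.2 dBm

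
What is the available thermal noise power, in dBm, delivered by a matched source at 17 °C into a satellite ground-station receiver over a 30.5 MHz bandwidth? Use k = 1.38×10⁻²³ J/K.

T = 17 °C + 273.15 = 290.15 K
P_n = kTB = 1.38×10⁻²³ × 290.15 × 3.05×10⁷ = 1.22×10⁻¹³ W
In dBm: 10 log₁₀(1.22×10⁻¹³ / 10⁻³) = −99.1 dBm

−99.1 dBm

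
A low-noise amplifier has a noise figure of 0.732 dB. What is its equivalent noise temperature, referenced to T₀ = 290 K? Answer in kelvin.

53.2 K

F = 10^(0.732/10) = 1.18359
T_e = (F − 1)·T₀ = (1.18359 − 1) × 290 = 53.2 K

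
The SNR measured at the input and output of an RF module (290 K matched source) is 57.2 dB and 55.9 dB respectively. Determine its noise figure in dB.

NF (dB) = SNR_in(dB) − SNR_out(dB) when the source is at T₀
NF = 57.2 − 55.9 = 1.3 dB

1.3 dB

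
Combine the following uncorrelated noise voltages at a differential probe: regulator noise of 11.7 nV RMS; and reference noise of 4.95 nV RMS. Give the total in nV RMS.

Uncorrelated sources add in power (mean-square): V_tot = √(ΣV_i²)
V_tot = √[(1.17×10⁻⁸)² + (4.95×10⁻⁹)²] = 1.27×10⁻⁸ V = 12.7 nV

12.7 nV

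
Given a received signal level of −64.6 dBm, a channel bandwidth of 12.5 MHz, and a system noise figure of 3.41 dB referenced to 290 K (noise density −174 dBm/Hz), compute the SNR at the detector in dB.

Noise floor: N = −174 + 10 log₁₀(B) + NF
10 log₁₀(1.25×10⁷) = 70.97 dB
N = −174 + 70.97 + 3.41 = −99.62 dBm
SNR = P_sig − N = −64.6 − (−99.62) = 35.02 dB → 35.0 dB

35.0 dB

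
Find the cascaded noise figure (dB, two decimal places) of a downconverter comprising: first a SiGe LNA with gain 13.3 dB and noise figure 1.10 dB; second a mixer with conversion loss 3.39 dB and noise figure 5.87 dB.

Convert to linear (a loss of L dB is a gain of −L dB): F_i = 10^(NF_i/10), G_i = 10^(G_i,dB/10)
  Stage 1: F_1 = 10^(1.10/10) = 1.288, G_1 = 10^(13.3/10) = 21.38
  Stage 2: F_2 = 10^(5.87/10) = 3.864, G_2 = 10^(−3.39/10) = 0.4581
Friis cascade:
  F = 1.288 + (3.864 − 1)/21.38 = 1.422
NF = 10 log₁₀(1.422) = 1.53 dB

1.53 dB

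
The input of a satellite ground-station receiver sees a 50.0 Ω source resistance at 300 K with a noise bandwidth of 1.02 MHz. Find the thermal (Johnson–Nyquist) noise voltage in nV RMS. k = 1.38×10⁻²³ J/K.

919 nV

V_n = √(4kTRB)
4kTRB = 4 × 1.38×10⁻²³ × 300 × 5.00×10¹ × 1.02×10⁶ = 8.45×10⁻¹³ V²
V_n = √(8.45×10⁻¹³) = 9.19×10⁻⁷ V = 919 nV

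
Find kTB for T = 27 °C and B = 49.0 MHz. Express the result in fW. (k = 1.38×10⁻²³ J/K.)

203 fW

T = 27 °C + 273.15 = 300.15 K
P_n = kTB = 1.38×10⁻²³ × 300.15 × 4.90×10⁷ = 2.03×10⁻¹³ W = 203 fW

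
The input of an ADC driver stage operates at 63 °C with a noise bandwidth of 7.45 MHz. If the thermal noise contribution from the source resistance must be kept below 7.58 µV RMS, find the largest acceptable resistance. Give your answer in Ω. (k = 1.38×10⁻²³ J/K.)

416 Ω

T = 63 °C + 273.15 = 336.15 K
Johnson–Nyquist: V_n = √(4kTRB) ⇒ R = V_n² / (4kTB)
4kTB = 4 × 1.38×10⁻²³ × 336.15 × 7.45×10⁶ = 1.38×10⁻¹³
R = (7.58×10⁻⁶)² / 1.38×10⁻¹³ = 4.16×10² Ω = 416 Ω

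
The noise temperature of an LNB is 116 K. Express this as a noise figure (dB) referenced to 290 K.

F = 1 + T_e/T₀ = 1 + 116/290 = 1.4
NF = 10 log₁₀(1.4) = 1.46 dB

1.46 dB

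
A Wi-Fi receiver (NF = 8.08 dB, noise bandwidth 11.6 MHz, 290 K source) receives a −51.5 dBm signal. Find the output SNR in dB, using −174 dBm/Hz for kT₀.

Noise floor: N = −174 + 10 log₁₀(B) + NF
10 log₁₀(1.16×10⁷) = 70.64 dB
N = −174 + 70.64 + 8.08 = −95.28 dBm
SNR = P_sig − N = −51.5 − (−95.28) = 43.78 dB → 43.8 dB

43.8 dB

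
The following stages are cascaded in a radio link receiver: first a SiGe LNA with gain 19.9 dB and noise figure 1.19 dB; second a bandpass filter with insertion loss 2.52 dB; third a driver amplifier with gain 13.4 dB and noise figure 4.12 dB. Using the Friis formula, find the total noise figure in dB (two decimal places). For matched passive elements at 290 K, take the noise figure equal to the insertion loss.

1.31 dB

Convert to linear (a loss of L dB is a gain of −L dB): F_i = 10^(NF_i/10), G_i = 10^(G_i,dB/10)
  Stage 1: F_1 = 10^(1.19/10) = 1.315, G_1 = 10^(19.9/10) = 97.72
  Stage 2: F_2 = 10^(2.52/10) = 1.786, G_2 = 10^(−2.52/10) = 0.5598
  Stage 3: F_3 = 10^(4.12/10) = 2.582, G_3 = 10^(13.4/10) = 21.88
Friis cascade:
  F = 1.315 + (1.786 − 1)/97.72 + (2.582 − 1)/54.70 = 1.352
NF = 10 log₁₀(1.352) = 1.31 dB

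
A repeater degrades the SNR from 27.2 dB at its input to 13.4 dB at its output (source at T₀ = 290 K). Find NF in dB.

NF (dB) = SNR_in(dB) − SNR_out(dB) when the source is at T₀
NF = 27.2 − 13.4 = 13.8 dB

13.8 dB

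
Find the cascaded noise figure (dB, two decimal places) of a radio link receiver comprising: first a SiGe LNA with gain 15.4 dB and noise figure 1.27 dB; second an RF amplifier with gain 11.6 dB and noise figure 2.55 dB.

1.34 dB

Convert to linear (a loss of L dB is a gain of −L dB): F_i = 10^(NF_i/10), G_i = 10^(G_i,dB/10)
  Stage 1: F_1 = 10^(1.27/10) = 1.340, G_1 = 10^(15.4/10) = 34.67
  Stage 2: F_2 = 10^(2.55/10) = 1.799, G_2 = 10^(11.6/10) = 14.45
Friis cascade:
  F = 1.340 + (1.799 − 1)/34.67 = 1.363
NF = 10 log₁₀(1.363) = 1.34 dB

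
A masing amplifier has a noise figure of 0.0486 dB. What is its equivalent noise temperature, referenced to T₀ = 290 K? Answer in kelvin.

F = 10^(0.0486/10) = 1.01125
T_e = (F − 1)·T₀ = (1.01125 − 1) × 290 = 3.26 K

3.26 K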